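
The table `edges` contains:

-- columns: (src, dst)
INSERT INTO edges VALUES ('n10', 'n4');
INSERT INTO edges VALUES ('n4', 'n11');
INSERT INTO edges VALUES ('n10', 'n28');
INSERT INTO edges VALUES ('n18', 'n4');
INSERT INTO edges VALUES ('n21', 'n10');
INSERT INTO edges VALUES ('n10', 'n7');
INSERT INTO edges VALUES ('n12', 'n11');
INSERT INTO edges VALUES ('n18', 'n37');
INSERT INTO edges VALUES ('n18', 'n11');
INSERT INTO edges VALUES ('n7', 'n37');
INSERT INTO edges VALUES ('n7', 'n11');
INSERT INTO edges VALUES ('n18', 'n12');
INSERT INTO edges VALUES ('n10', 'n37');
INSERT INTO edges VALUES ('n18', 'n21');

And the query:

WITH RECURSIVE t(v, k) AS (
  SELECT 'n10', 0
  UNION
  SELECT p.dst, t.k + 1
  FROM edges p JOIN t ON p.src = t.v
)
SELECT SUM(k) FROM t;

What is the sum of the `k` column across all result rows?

Base: (n10, k=0).
Iteration 1: edges from {n10} -> (n28, k=1), (n37, k=1), (n4, k=1), (n7, k=1).
Iteration 2: edges from {n28,n37,n4,n7} -> (n11, k=2), (n37, k=2). [UNION drops 1 duplicate row(s)]
Iteration 3: no outgoing edges from {n11,n37}; recursion stops.
SUM(k) = 0 + 1 + 1 + 1 + 1 + 2 + 2 = 8.

8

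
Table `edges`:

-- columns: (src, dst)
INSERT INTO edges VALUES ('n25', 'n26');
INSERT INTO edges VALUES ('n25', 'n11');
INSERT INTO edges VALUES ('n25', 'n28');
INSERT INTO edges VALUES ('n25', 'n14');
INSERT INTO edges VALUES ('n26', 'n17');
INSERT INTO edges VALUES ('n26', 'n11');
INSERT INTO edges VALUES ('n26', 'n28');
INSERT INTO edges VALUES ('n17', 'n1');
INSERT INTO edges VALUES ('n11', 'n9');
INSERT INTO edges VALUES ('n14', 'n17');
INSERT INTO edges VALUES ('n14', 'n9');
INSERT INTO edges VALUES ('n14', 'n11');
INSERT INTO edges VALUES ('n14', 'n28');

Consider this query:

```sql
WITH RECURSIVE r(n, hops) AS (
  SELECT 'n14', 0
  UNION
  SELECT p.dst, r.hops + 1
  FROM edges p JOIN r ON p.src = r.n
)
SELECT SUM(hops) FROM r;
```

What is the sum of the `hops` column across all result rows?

8

Base: (n14, hops=0).
Iteration 1: edges from {n14} -> (n11, hops=1), (n17, hops=1), (n28, hops=1), (n9, hops=1).
Iteration 2: edges from {n11,n17,n28,n9} -> (n1, hops=2), (n9, hops=2).
Iteration 3: no outgoing edges from {n1,n9}; recursion stops.
SUM(hops) = 0 + 1 + 1 + 1 + 1 + 2 + 2 = 8.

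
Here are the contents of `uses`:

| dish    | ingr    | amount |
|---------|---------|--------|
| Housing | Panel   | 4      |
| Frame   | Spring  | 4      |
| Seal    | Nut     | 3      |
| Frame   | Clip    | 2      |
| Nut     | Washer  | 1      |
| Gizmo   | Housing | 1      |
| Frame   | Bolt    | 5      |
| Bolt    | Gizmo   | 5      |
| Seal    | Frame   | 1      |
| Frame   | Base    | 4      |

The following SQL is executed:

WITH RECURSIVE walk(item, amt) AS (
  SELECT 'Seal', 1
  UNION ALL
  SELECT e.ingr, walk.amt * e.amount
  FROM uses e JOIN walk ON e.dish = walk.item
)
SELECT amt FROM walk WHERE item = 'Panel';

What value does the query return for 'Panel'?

Base: (Seal, amt=1).
Iteration 1: components of {Seal} -> Frame = 1*1 = 1, Nut = 1*3 = 3.
Iteration 2: components of {Frame,Nut} -> Base = 1*4 = 4, Bolt = 1*5 = 5, Clip = 1*2 = 2, Spring = 1*4 = 4, Washer = 3*1 = 3.
Iteration 3: components of {Base,Bolt,Clip,Spring,Washer} -> Gizmo = 5*5 = 25.
Iteration 4: components of {Gizmo} -> Housing = 25*1 = 25.
Iteration 5: components of {Housing} -> Panel = 25*4 = 100.
Iteration 6: no further components; recursion stops.

100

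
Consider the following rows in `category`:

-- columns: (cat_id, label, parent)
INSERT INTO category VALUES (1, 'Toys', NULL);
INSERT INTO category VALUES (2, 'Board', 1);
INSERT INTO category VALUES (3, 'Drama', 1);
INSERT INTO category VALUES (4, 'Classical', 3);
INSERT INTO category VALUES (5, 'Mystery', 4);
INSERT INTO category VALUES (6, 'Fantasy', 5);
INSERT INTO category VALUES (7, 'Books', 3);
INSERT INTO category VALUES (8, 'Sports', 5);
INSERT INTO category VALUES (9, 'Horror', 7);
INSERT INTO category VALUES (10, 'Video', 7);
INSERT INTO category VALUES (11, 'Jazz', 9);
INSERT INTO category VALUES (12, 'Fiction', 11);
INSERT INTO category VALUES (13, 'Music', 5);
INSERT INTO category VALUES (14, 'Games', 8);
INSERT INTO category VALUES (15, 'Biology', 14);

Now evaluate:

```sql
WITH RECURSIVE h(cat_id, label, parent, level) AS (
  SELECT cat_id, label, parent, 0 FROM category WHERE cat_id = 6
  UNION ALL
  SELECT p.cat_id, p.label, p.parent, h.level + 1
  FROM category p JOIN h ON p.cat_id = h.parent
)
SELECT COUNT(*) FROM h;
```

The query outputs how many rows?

Base: cat_id=6 (Fantasy), parent=5, level 0.
Iteration 1: join on cat_id=5 -> Mystery (id 5, parent=4, level 1).
Iteration 2: join on cat_id=4 -> Classical (id 4, parent=3, level 2).
Iteration 3: join on cat_id=3 -> Drama (id 3, parent=1, level 3).
Iteration 4: join on cat_id=1 -> Toys (id 1, parent=NULL, level 4).
Iteration 5: parent is NULL; no match; recursion stops.
Total rows emitted: 5.

5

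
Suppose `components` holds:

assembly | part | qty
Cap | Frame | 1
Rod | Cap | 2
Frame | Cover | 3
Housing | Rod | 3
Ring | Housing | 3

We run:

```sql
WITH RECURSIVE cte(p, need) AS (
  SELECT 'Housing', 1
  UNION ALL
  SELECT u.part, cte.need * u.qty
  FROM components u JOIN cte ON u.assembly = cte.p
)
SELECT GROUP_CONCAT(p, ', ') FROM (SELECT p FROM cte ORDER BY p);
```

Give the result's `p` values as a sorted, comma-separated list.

Base: (Housing, need=1).
Iteration 1: components of {Housing} -> Rod = 1*3 = 3.
Iteration 2: components of {Rod} -> Cap = 3*2 = 6.
Iteration 3: components of {Cap} -> Frame = 6*1 = 6.
Iteration 4: components of {Frame} -> Cover = 6*3 = 18.
Iteration 5: no further components; recursion stops.

Cap, Cover, Frame, Housing, Rod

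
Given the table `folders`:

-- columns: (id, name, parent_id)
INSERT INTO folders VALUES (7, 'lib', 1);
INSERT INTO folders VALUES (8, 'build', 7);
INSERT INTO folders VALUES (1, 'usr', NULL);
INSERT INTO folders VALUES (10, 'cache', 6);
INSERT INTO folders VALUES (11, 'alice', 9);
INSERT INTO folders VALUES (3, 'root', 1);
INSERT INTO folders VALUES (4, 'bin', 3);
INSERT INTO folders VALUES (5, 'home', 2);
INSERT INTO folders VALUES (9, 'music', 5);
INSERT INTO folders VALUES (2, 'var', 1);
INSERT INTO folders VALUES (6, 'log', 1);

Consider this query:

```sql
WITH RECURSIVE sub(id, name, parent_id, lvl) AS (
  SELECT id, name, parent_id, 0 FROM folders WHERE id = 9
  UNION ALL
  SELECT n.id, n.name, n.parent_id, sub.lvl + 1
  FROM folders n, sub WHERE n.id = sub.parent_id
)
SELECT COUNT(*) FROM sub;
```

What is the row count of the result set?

4

Base: id=9 (music), parent_id=5, lvl 0.
Iteration 1: join on id=5 -> home (id 5, parent_id=2, lvl 1).
Iteration 2: join on id=2 -> var (id 2, parent_id=1, lvl 2).
Iteration 3: join on id=1 -> usr (id 1, parent_id=NULL, lvl 3).
Iteration 4: parent_id is NULL; no match; recursion stops.
Total rows emitted: 4.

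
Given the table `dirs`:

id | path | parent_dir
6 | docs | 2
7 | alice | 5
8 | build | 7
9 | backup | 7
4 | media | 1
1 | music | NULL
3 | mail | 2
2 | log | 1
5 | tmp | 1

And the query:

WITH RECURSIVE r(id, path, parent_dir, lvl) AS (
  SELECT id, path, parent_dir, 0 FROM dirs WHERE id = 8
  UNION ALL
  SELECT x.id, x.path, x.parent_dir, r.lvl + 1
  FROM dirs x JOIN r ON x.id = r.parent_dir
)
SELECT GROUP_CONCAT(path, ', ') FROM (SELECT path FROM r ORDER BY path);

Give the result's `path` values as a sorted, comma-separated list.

alice, build, music, tmp

Base: id=8 (build), parent_dir=7, lvl 0.
Iteration 1: join on id=7 -> alice (id 7, parent_dir=5, lvl 1).
Iteration 2: join on id=5 -> tmp (id 5, parent_dir=1, lvl 2).
Iteration 3: join on id=1 -> music (id 1, parent_dir=NULL, lvl 3).
Iteration 4: parent_dir is NULL; no match; recursion stops.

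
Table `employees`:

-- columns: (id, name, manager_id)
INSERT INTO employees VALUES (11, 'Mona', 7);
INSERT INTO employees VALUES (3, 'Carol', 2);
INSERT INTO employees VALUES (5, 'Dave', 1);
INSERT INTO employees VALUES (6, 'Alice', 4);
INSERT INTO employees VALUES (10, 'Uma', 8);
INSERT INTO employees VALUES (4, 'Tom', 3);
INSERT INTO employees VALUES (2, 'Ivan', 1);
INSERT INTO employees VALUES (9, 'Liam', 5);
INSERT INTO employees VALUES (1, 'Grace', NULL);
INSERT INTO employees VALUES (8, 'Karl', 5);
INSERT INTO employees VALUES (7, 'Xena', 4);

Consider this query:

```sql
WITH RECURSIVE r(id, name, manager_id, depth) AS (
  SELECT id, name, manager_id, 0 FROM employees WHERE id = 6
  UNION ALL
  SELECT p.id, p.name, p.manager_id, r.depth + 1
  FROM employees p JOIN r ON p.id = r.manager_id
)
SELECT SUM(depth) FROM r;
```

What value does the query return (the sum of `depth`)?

10

Base: id=6 (Alice), manager_id=4, depth 0.
Iteration 1: join on id=4 -> Tom (id 4, manager_id=3, depth 1).
Iteration 2: join on id=3 -> Carol (id 3, manager_id=2, depth 2).
Iteration 3: join on id=2 -> Ivan (id 2, manager_id=1, depth 3).
Iteration 4: join on id=1 -> Grace (id 1, manager_id=NULL, depth 4).
Iteration 5: manager_id is NULL; no match; recursion stops.
SUM(depth) = 0 + 1 + 2 + 3 + 4 = 10.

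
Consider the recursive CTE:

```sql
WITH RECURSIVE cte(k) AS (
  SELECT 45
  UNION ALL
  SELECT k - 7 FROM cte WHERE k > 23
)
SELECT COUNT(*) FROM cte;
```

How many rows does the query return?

5

Base: k=45.
Iteration 1: 45 > 23 holds -> k = 45 - 7 = 38.
Iteration 2: 38 > 23 holds -> k = 38 - 7 = 31.
Iteration 3: 31 > 23 holds -> k = 31 - 7 = 24.
Iteration 4: 24 > 23 holds -> k = 24 - 7 = 17.
Iteration 5: 17 > 23 fails; recursion stops.
Total rows emitted: 5.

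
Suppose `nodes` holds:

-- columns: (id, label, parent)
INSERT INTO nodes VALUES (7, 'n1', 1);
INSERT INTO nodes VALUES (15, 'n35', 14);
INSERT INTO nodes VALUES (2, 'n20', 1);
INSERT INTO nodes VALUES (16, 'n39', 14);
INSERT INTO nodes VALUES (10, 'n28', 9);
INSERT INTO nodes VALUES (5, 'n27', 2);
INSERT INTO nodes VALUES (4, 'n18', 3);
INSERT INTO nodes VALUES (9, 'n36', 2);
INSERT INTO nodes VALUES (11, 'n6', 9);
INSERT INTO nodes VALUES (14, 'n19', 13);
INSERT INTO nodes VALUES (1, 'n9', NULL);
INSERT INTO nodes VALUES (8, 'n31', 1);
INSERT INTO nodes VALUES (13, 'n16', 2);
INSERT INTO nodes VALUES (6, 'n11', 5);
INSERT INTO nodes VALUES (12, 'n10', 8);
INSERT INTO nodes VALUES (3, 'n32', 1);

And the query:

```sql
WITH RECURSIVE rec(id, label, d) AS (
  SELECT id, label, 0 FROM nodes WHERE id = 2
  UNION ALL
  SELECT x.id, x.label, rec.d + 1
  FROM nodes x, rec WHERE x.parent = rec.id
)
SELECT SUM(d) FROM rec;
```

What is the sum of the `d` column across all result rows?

Base: id=2 (n20) at d 0.
Iteration 1: rows with parent in {2} -> n27 (id 5, d 1), n36 (id 9, d 1), n16 (id 13, d 1).
Iteration 2: rows with parent in {5,9,13} -> n11 (id 6, d 2), n28 (id 10, d 2), n6 (id 11, d 2), n19 (id 14, d 2).
Iteration 3: rows with parent in {6,10,11,14} -> n35 (id 15, d 3), n39 (id 16, d 3).
Iteration 4: no rows with parent in {15,16}; recursion stops.
SUM(d) = 0 + 1 + 1 + 1 + 2 + 2 + 2 + 2 + 3 + 3 = 17.

17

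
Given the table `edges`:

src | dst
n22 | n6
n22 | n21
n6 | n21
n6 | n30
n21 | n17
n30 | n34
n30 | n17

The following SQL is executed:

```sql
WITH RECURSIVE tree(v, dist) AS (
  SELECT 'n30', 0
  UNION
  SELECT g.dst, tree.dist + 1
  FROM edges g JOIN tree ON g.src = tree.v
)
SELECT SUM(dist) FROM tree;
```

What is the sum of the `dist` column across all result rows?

Base: (n30, dist=0).
Iteration 1: edges from {n30} -> (n17, dist=1), (n34, dist=1).
Iteration 2: no outgoing edges from {n17,n34}; recursion stops.
SUM(dist) = 0 + 1 + 1 = 2.

2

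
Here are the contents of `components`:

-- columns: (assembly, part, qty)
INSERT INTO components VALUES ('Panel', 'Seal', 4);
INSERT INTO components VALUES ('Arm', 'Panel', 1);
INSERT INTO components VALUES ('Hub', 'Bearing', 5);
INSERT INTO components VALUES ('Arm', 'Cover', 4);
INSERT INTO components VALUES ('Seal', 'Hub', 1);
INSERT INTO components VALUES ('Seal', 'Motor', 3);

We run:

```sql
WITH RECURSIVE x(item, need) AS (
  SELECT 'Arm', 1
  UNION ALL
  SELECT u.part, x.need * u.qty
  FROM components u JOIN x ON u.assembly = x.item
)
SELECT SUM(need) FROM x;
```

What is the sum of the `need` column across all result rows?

46

Base: (Arm, need=1).
Iteration 1: components of {Arm} -> Cover = 1*4 = 4, Panel = 1*1 = 1.
Iteration 2: components of {Cover,Panel} -> Seal = 1*4 = 4.
Iteration 3: components of {Seal} -> Hub = 4*1 = 4, Motor = 4*3 = 12.
Iteration 4: components of {Hub,Motor} -> Bearing = 4*5 = 20.
Iteration 5: no further components; recursion stops.
SUM(need) = 1 + 1 + 4 + 4 + 12 + 4 + 20 = 46.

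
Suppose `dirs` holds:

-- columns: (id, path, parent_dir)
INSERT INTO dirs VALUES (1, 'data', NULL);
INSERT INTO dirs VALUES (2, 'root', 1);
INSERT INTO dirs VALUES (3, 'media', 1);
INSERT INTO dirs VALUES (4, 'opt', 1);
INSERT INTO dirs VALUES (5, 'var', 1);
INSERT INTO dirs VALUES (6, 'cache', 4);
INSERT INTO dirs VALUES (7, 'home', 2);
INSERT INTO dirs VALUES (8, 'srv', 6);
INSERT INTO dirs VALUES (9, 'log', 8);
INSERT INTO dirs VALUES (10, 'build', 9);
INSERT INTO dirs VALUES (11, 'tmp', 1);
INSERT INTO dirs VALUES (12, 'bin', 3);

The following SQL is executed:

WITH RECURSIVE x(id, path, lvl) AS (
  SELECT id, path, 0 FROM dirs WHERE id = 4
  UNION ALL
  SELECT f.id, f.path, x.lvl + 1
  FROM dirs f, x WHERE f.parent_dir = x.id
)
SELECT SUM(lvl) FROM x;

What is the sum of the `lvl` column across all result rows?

10

Base: id=4 (opt) at lvl 0.
Iteration 1: rows with parent_dir in {4} -> cache (id 6, lvl 1).
Iteration 2: rows with parent_dir in {6} -> srv (id 8, lvl 2).
Iteration 3: rows with parent_dir in {8} -> log (id 9, lvl 3).
Iteration 4: rows with parent_dir in {9} -> build (id 10, lvl 4).
Iteration 5: no rows with parent_dir in {10}; recursion stops.
SUM(lvl) = 0 + 1 + 2 + 3 + 4 = 10.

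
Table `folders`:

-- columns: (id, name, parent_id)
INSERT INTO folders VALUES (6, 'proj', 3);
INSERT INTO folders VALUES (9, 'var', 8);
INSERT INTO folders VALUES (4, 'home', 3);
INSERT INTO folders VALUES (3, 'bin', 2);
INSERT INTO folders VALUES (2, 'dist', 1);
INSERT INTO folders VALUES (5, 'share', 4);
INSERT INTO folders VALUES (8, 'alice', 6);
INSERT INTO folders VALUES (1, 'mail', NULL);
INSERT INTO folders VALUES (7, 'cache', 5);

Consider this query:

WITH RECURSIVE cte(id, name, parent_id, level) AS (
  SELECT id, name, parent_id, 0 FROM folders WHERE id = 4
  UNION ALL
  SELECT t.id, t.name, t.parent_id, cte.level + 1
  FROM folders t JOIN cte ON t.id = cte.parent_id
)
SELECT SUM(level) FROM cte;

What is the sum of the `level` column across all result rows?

6

Base: id=4 (home), parent_id=3, level 0.
Iteration 1: join on id=3 -> bin (id 3, parent_id=2, level 1).
Iteration 2: join on id=2 -> dist (id 2, parent_id=1, level 2).
Iteration 3: join on id=1 -> mail (id 1, parent_id=NULL, level 3).
Iteration 4: parent_id is NULL; no match; recursion stops.
SUM(level) = 0 + 1 + 2 + 3 = 6.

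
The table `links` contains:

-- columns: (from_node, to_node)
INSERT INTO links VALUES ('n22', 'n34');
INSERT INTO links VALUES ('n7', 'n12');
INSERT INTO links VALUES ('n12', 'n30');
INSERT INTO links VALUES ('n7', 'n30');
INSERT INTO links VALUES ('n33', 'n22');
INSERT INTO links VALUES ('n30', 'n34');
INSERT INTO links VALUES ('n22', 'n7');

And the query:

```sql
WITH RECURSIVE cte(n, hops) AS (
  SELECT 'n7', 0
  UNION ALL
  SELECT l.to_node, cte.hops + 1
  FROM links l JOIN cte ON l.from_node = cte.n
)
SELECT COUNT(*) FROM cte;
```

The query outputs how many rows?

6

Base: (n7, hops=0).
Iteration 1: edges from {n7} -> (n12, hops=1), (n30, hops=1).
Iteration 2: edges from {n12,n30} -> (n30, hops=2), (n34, hops=2).
Iteration 3: edges from {n30,n34} -> (n34, hops=3).
Iteration 4: no outgoing edges from {n34}; recursion stops.
Total rows emitted: 6.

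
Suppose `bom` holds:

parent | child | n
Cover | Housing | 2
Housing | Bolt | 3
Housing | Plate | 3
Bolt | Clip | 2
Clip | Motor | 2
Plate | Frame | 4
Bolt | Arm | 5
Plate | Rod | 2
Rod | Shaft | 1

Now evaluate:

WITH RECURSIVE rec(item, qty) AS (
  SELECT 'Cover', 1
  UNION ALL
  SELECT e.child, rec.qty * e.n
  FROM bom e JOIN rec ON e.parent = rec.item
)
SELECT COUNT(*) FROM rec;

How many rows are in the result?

Base: (Cover, qty=1).
Iteration 1: components of {Cover} -> Housing = 1*2 = 2.
Iteration 2: components of {Housing} -> Bolt = 2*3 = 6, Plate = 2*3 = 6.
Iteration 3: components of {Bolt,Plate} -> Arm = 6*5 = 30, Clip = 6*2 = 12, Frame = 6*4 = 24, Rod = 6*2 = 12.
Iteration 4: components of {Arm,Clip,Frame,Rod} -> Motor = 12*2 = 24, Shaft = 12*1 = 12.
Iteration 5: no further components; recursion stops.
Total rows emitted: 10.

10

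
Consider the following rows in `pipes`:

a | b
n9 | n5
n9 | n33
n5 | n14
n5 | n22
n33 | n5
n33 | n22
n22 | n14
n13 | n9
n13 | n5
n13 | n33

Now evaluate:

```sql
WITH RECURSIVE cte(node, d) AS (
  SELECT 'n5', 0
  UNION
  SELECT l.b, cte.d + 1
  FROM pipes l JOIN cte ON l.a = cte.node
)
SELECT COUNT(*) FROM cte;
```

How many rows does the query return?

4

Base: (n5, d=0).
Iteration 1: edges from {n5} -> (n14, d=1), (n22, d=1).
Iteration 2: edges from {n14,n22} -> (n14, d=2).
Iteration 3: no outgoing edges from {n14}; recursion stops.
Total rows emitted: 4.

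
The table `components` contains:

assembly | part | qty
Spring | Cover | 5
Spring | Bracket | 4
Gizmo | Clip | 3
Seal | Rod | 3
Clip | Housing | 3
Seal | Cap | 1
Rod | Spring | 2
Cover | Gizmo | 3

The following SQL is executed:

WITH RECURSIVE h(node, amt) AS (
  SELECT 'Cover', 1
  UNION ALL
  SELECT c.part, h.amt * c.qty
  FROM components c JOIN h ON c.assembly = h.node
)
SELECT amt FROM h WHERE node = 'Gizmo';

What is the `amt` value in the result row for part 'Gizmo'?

Base: (Cover, amt=1).
Iteration 1: components of {Cover} -> Gizmo = 1*3 = 3.
Iteration 2: components of {Gizmo} -> Clip = 3*3 = 9.
Iteration 3: components of {Clip} -> Housing = 9*3 = 27.
Iteration 4: no further components; recursion stops.

3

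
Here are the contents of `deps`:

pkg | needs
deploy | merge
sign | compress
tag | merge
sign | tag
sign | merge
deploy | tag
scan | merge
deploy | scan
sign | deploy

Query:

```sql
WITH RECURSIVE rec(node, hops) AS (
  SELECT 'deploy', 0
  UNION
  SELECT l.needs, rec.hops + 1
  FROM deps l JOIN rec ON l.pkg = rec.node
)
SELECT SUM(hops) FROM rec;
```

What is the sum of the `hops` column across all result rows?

Base: (deploy, hops=0).
Iteration 1: edges from {deploy} -> (merge, hops=1), (scan, hops=1), (tag, hops=1).
Iteration 2: edges from {merge,scan,tag} -> (merge, hops=2). [UNION drops 1 duplicate row(s)]
Iteration 3: no outgoing edges from {merge}; recursion stops.
SUM(hops) = 0 + 1 + 1 + 1 + 2 = 5.

5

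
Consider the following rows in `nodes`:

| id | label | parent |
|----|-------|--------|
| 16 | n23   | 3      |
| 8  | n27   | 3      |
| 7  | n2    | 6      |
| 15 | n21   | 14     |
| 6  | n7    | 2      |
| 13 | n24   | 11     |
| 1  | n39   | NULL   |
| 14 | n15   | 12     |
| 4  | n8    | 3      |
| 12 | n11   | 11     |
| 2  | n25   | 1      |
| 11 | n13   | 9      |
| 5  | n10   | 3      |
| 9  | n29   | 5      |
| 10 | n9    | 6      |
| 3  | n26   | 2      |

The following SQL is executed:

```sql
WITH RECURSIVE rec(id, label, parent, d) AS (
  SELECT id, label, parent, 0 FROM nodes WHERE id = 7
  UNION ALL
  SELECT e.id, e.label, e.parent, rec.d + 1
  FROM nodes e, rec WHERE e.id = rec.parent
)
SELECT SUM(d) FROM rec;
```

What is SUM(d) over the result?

6

Base: id=7 (n2), parent=6, d 0.
Iteration 1: join on id=6 -> n7 (id 6, parent=2, d 1).
Iteration 2: join on id=2 -> n25 (id 2, parent=1, d 2).
Iteration 3: join on id=1 -> n39 (id 1, parent=NULL, d 3).
Iteration 4: parent is NULL; no match; recursion stops.
SUM(d) = 0 + 1 + 2 + 3 = 6.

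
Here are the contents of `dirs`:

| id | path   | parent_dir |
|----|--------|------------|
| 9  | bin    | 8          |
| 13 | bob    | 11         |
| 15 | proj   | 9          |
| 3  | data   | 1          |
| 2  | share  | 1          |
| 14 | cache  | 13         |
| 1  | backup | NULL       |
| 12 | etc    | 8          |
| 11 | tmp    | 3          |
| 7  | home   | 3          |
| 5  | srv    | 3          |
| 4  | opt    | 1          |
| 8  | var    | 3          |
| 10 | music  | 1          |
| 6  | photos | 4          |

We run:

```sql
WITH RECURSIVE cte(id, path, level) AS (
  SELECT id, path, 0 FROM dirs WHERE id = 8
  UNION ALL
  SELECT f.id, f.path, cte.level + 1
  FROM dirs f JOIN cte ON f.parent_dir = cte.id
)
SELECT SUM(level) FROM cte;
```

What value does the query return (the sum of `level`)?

4

Base: id=8 (var) at level 0.
Iteration 1: rows with parent_dir in {8} -> bin (id 9, level 1), etc (id 12, level 1).
Iteration 2: rows with parent_dir in {9,12} -> proj (id 15, level 2).
Iteration 3: no rows with parent_dir in {15}; recursion stops.
SUM(level) = 0 + 1 + 1 + 2 = 4.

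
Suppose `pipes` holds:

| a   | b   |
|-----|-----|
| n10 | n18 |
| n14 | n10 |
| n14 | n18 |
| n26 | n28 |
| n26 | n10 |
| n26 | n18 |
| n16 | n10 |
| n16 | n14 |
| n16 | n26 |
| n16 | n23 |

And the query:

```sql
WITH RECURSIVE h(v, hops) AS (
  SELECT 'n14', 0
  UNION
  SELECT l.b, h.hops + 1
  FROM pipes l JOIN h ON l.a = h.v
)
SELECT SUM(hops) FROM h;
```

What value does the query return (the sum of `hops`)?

4

Base: (n14, hops=0).
Iteration 1: edges from {n14} -> (n10, hops=1), (n18, hops=1).
Iteration 2: edges from {n10,n18} -> (n18, hops=2).
Iteration 3: no outgoing edges from {n18}; recursion stops.
SUM(hops) = 0 + 1 + 1 + 2 = 4.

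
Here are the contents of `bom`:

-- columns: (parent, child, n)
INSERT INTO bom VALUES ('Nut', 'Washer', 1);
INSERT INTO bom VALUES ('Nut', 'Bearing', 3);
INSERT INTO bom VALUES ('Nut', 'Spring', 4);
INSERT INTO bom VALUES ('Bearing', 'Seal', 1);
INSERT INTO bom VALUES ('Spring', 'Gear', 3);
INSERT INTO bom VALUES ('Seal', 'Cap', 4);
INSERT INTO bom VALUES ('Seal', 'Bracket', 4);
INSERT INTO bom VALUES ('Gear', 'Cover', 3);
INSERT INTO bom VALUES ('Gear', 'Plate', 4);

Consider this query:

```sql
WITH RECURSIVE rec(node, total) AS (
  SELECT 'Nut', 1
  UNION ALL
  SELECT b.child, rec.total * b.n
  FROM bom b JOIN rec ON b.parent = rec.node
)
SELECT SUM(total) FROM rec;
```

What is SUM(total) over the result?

132

Base: (Nut, total=1).
Iteration 1: components of {Nut} -> Bearing = 1*3 = 3, Spring = 1*4 = 4, Washer = 1*1 = 1.
Iteration 2: components of {Bearing,Spring,Washer} -> Gear = 4*3 = 12, Seal = 3*1 = 3.
Iteration 3: components of {Gear,Seal} -> Bracket = 3*4 = 12, Cap = 3*4 = 12, Cover = 12*3 = 36, Plate = 12*4 = 48.
Iteration 4: no further components; recursion stops.
SUM(total) = 1 + 1 + 3 + 4 + 3 + 12 + 12 + 12 + 36 + 48 = 132.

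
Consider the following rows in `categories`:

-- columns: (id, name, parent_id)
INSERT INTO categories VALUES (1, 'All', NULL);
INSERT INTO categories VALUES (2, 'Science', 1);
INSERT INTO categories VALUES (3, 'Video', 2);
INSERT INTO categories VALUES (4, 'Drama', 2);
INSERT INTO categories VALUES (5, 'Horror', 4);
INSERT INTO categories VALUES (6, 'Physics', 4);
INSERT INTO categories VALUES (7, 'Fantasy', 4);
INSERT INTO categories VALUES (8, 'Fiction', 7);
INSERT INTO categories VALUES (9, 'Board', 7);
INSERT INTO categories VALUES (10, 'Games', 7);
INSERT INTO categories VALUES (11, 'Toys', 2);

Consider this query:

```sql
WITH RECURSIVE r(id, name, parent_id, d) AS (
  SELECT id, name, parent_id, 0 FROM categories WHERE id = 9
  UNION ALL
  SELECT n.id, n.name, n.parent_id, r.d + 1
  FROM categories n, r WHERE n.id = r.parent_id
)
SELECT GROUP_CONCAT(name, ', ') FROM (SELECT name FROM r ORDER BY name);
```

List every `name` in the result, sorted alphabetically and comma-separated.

Base: id=9 (Board), parent_id=7, d 0.
Iteration 1: join on id=7 -> Fantasy (id 7, parent_id=4, d 1).
Iteration 2: join on id=4 -> Drama (id 4, parent_id=2, d 2).
Iteration 3: join on id=2 -> Science (id 2, parent_id=1, d 3).
Iteration 4: join on id=1 -> All (id 1, parent_id=NULL, d 4).
Iteration 5: parent_id is NULL; no match; recursion stops.

All, Board, Drama, Fantasy, Science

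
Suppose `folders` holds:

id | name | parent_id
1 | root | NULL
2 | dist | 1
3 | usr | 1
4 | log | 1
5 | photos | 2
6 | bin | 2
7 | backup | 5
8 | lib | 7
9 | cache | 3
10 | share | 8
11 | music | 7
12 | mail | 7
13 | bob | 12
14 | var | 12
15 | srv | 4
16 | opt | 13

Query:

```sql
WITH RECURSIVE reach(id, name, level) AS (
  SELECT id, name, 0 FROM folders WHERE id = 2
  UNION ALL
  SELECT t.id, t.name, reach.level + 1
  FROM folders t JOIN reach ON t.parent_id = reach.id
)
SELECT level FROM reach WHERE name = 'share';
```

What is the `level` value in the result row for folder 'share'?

Base: id=2 (dist) at level 0.
Iteration 1: rows with parent_id in {2} -> photos (id 5, level 1), bin (id 6, level 1).
Iteration 2: rows with parent_id in {5,6} -> backup (id 7, level 2).
Iteration 3: rows with parent_id in {7} -> lib (id 8, level 3), music (id 11, level 3), mail (id 12, level 3).
Iteration 4: rows with parent_id in {8,11,12} -> share (id 10, level 4), bob (id 13, level 4), var (id 14, level 4).
Iteration 5: rows with parent_id in {10,13,14} -> opt (id 16, level 5).
Iteration 6: no rows with parent_id in {16}; recursion stops.

4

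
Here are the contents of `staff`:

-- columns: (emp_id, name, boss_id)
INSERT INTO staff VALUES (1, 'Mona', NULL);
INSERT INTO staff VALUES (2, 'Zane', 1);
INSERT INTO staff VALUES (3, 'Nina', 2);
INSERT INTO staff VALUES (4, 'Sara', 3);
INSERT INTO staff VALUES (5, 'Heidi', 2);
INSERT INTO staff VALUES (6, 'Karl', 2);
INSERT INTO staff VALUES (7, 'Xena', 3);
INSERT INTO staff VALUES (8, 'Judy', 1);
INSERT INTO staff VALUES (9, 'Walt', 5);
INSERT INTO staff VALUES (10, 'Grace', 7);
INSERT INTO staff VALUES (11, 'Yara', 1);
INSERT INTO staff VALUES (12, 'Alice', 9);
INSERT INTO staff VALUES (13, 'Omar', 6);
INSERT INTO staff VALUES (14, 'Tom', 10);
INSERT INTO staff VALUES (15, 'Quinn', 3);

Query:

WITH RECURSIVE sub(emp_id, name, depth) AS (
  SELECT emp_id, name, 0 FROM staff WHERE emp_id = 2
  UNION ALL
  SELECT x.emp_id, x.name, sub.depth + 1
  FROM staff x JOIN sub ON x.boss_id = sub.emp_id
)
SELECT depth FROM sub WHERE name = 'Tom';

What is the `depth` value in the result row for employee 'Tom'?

Base: emp_id=2 (Zane) at depth 0.
Iteration 1: rows with boss_id in {2} -> Nina (id 3, depth 1), Heidi (id 5, depth 1), Karl (id 6, depth 1).
Iteration 2: rows with boss_id in {3,5,6} -> Sara (id 4, depth 2), Xena (id 7, depth 2), Walt (id 9, depth 2), Omar (id 13, depth 2), Quinn (id 15, depth 2).
Iteration 3: rows with boss_id in {4,7,9,13,15} -> Grace (id 10, depth 3), Alice (id 12, depth 3).
Iteration 4: rows with boss_id in {10,12} -> Tom (id 14, depth 4).
Iteration 5: no rows with boss_id in {14}; recursion stops.

4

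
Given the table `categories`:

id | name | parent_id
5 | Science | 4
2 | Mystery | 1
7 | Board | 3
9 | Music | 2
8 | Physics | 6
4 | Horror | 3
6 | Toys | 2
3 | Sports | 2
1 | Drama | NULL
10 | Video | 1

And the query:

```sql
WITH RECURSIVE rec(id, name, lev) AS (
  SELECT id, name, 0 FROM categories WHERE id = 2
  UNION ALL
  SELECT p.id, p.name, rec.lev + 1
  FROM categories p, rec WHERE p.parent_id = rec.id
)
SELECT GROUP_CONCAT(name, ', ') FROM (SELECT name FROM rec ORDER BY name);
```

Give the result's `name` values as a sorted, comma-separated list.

Base: id=2 (Mystery) at lev 0.
Iteration 1: rows with parent_id in {2} -> Sports (id 3, lev 1), Toys (id 6, lev 1), Music (id 9, lev 1).
Iteration 2: rows with parent_id in {3,6,9} -> Horror (id 4, lev 2), Board (id 7, lev 2), Physics (id 8, lev 2).
Iteration 3: rows with parent_id in {4,7,8} -> Science (id 5, lev 3).
Iteration 4: no rows with parent_id in {5}; recursion stops.

Board, Horror, Music, Mystery, Physics, Science, Sports, Toys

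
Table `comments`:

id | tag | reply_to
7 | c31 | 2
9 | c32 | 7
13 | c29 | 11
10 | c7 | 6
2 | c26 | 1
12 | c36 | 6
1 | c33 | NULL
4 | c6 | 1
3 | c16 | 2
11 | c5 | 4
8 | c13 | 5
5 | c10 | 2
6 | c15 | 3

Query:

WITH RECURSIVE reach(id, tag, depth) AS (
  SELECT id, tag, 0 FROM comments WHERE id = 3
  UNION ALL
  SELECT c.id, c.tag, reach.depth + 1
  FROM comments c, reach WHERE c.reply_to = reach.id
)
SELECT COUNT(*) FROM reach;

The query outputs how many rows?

Base: id=3 (c16) at depth 0.
Iteration 1: rows with reply_to in {3} -> c15 (id 6, depth 1).
Iteration 2: rows with reply_to in {6} -> c7 (id 10, depth 2), c36 (id 12, depth 2).
Iteration 3: no rows with reply_to in {10,12}; recursion stops.
Total rows emitted: 4.

4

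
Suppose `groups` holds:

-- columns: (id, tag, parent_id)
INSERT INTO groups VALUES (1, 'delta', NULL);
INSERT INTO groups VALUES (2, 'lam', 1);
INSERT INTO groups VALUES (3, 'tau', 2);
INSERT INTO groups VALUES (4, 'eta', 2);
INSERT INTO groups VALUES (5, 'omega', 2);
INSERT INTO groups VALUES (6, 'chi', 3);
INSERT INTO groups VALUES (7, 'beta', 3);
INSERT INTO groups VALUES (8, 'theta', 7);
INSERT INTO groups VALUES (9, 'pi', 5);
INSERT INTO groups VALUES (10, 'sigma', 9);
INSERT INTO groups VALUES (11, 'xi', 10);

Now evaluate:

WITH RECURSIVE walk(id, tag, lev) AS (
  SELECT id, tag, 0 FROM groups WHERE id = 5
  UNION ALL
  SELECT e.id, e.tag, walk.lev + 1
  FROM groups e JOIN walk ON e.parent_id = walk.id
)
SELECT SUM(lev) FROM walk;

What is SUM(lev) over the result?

6

Base: id=5 (omega) at lev 0.
Iteration 1: rows with parent_id in {5} -> pi (id 9, lev 1).
Iteration 2: rows with parent_id in {9} -> sigma (id 10, lev 2).
Iteration 3: rows with parent_id in {10} -> xi (id 11, lev 3).
Iteration 4: no rows with parent_id in {11}; recursion stops.
SUM(lev) = 0 + 1 + 2 + 3 = 6.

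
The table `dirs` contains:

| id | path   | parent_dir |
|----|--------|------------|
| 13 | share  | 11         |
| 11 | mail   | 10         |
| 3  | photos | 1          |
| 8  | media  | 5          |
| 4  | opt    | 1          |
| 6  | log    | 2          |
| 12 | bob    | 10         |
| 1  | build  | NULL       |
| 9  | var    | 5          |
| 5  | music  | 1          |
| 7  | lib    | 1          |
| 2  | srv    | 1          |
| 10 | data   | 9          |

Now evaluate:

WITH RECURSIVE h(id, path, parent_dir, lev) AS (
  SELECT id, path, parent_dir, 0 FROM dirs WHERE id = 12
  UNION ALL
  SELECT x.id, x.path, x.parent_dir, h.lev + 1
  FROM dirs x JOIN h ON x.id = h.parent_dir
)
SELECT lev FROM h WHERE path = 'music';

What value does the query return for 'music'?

Base: id=12 (bob), parent_dir=10, lev 0.
Iteration 1: join on id=10 -> data (id 10, parent_dir=9, lev 1).
Iteration 2: join on id=9 -> var (id 9, parent_dir=5, lev 2).
Iteration 3: join on id=5 -> music (id 5, parent_dir=1, lev 3).
Iteration 4: join on id=1 -> build (id 1, parent_dir=NULL, lev 4).
Iteration 5: parent_dir is NULL; no match; recursion stops.

3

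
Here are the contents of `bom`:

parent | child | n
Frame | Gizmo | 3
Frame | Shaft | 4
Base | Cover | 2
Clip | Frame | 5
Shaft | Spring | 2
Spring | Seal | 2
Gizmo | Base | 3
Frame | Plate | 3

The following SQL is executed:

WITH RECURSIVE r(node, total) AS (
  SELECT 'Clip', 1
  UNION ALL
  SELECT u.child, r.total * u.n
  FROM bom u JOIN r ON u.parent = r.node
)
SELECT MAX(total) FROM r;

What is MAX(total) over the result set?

Base: (Clip, total=1).
Iteration 1: components of {Clip} -> Frame = 1*5 = 5.
Iteration 2: components of {Frame} -> Gizmo = 5*3 = 15, Plate = 5*3 = 15, Shaft = 5*4 = 20.
Iteration 3: components of {Gizmo,Plate,Shaft} -> Base = 15*3 = 45, Spring = 20*2 = 40.
Iteration 4: components of {Base,Spring} -> Cover = 45*2 = 90, Seal = 40*2 = 80.
Iteration 5: no further components; recursion stops.
total values: 1, 5, 20, 15, 15, 40, 45, 80, 90; the maximum is 90.

90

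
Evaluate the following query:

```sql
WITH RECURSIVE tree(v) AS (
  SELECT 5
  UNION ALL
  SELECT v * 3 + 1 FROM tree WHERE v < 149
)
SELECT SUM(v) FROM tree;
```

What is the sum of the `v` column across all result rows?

Base: v=5.
Iteration 1: 5 < 149 holds -> v = 5 * 3 + 1 = 16.
Iteration 2: 16 < 149 holds -> v = 16 * 3 + 1 = 49.
Iteration 3: 49 < 149 holds -> v = 49 * 3 + 1 = 148.
Iteration 4: 148 < 149 holds -> v = 148 * 3 + 1 = 445.
Iteration 5: 445 < 149 fails; recursion stops.
SUM(v) = 5 + 16 + 49 + 148 + 445 = 663.

663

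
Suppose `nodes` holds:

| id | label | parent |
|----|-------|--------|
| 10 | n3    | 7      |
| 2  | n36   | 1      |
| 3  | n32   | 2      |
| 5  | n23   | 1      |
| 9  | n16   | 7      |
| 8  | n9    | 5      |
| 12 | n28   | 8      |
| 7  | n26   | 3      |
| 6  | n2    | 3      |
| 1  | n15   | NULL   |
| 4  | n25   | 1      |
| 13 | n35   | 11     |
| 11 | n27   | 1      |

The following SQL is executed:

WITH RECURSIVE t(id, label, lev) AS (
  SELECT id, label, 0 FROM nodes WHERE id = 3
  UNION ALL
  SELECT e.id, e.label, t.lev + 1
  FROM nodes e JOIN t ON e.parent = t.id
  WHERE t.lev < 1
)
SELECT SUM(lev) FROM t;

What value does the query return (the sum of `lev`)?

Base: id=3 (n32) at lev 0.
Iteration 1: rows with parent in {3} -> n2 (id 6, lev 1), n26 (id 7, lev 1).
Iteration 2: lev < 1 fails for all current rows; recursion stops.
SUM(lev) = 0 + 1 + 1 = 2.

2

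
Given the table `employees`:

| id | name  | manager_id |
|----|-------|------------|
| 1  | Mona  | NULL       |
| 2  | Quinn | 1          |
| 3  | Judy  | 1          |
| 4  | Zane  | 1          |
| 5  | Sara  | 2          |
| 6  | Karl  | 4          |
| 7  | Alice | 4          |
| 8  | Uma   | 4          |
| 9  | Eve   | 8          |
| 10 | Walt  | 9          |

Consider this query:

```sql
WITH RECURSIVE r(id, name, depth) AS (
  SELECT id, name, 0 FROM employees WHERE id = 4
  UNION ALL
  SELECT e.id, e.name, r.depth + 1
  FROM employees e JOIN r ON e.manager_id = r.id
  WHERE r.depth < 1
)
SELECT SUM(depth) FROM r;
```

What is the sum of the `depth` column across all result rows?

Base: id=4 (Zane) at depth 0.
Iteration 1: rows with manager_id in {4} -> Karl (id 6, depth 1), Alice (id 7, depth 1), Uma (id 8, depth 1).
Iteration 2: depth < 1 fails for all current rows; recursion stops.
SUM(depth) = 0 + 1 + 1 + 1 = 3.

3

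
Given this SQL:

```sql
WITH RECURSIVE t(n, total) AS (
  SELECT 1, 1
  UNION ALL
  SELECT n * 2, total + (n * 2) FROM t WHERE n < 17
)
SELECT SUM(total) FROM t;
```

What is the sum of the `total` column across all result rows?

120

Base: n=1, total=1.
Iteration 1: 1 < 17 holds -> n = 1 * 2 = 2, total = 1 + 2 = 3.
Iteration 2: 2 < 17 holds -> n = 2 * 2 = 4, total = 3 + 4 = 7.
Iteration 3: 4 < 17 holds -> n = 4 * 2 = 8, total = 7 + 8 = 15.
Iteration 4: 8 < 17 holds -> n = 8 * 2 = 16, total = 15 + 16 = 31.
Iteration 5: 16 < 17 holds -> n = 16 * 2 = 32, total = 31 + 32 = 63.
Iteration 6: 32 < 17 fails; recursion stops.
SUM(total) = 1 + 3 + 7 + 15 + 31 + 63 = 120.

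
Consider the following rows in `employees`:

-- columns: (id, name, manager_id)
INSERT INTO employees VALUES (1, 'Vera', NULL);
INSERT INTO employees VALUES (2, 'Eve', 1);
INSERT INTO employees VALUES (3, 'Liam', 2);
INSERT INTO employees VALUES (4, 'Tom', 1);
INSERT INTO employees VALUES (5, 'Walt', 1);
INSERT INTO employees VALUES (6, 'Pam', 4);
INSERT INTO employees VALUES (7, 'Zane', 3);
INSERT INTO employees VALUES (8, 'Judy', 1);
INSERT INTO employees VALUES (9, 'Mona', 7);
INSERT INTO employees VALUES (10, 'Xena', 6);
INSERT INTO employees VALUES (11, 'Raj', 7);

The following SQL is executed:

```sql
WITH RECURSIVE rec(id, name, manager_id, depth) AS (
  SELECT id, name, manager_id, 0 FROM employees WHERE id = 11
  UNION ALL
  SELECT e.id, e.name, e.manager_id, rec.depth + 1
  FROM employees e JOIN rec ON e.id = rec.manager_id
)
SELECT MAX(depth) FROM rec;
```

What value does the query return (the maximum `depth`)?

4

Base: id=11 (Raj), manager_id=7, depth 0.
Iteration 1: join on id=7 -> Zane (id 7, manager_id=3, depth 1).
Iteration 2: join on id=3 -> Liam (id 3, manager_id=2, depth 2).
Iteration 3: join on id=2 -> Eve (id 2, manager_id=1, depth 3).
Iteration 4: join on id=1 -> Vera (id 1, manager_id=NULL, depth 4).
Iteration 5: manager_id is NULL; no match; recursion stops.
depth values: 0, 1, 2, 3, 4; the maximum is 4.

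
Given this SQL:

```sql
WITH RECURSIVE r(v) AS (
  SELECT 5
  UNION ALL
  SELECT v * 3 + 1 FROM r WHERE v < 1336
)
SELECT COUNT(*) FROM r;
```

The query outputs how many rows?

Base: v=5.
Iteration 1: 5 < 1336 holds -> v = 5 * 3 + 1 = 16.
Iteration 2: 16 < 1336 holds -> v = 16 * 3 + 1 = 49.
Iteration 3: 49 < 1336 holds -> v = 49 * 3 + 1 = 148.
Iteration 4: 148 < 1336 holds -> v = 148 * 3 + 1 = 445.
Iteration 5: 445 < 1336 holds -> v = 445 * 3 + 1 = 1336.
Iteration 6: 1336 < 1336 fails; recursion stops.
Total rows emitted: 6.

6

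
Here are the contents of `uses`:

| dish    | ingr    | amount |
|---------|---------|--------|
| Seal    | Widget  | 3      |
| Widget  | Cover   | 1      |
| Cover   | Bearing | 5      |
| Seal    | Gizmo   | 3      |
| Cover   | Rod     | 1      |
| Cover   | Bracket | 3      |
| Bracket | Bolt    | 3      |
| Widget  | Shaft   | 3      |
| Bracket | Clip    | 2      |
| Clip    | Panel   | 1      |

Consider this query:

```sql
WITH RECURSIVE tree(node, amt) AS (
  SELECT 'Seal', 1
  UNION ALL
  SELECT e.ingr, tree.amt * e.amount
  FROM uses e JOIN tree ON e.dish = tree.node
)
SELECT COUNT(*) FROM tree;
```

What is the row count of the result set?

11

Base: (Seal, amt=1).
Iteration 1: components of {Seal} -> Gizmo = 1*3 = 3, Widget = 1*3 = 3.
Iteration 2: components of {Gizmo,Widget} -> Cover = 3*1 = 3, Shaft = 3*3 = 9.
Iteration 3: components of {Cover,Shaft} -> Bearing = 3*5 = 15, Bracket = 3*3 = 9, Rod = 3*1 = 3.
Iteration 4: components of {Bearing,Bracket,Rod} -> Bolt = 9*3 = 27, Clip = 9*2 = 18.
Iteration 5: components of {Bolt,Clip} -> Panel = 18*1 = 18.
Iteration 6: no further components; recursion stops.
Total rows emitted: 11.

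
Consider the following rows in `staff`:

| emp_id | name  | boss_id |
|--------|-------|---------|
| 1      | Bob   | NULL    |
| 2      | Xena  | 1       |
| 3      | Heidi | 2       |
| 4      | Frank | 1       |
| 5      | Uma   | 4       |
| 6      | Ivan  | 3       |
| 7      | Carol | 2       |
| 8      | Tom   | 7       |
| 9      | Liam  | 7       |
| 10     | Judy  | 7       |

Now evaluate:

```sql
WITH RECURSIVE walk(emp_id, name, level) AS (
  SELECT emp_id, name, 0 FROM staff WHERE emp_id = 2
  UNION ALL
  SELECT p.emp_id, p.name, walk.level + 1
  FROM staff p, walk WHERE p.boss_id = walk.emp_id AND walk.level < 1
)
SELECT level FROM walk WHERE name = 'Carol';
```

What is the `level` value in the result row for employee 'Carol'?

1

Base: emp_id=2 (Xena) at level 0.
Iteration 1: rows with boss_id in {2} -> Heidi (id 3, level 1), Carol (id 7, level 1).
Iteration 2: level < 1 fails for all current rows; recursion stops.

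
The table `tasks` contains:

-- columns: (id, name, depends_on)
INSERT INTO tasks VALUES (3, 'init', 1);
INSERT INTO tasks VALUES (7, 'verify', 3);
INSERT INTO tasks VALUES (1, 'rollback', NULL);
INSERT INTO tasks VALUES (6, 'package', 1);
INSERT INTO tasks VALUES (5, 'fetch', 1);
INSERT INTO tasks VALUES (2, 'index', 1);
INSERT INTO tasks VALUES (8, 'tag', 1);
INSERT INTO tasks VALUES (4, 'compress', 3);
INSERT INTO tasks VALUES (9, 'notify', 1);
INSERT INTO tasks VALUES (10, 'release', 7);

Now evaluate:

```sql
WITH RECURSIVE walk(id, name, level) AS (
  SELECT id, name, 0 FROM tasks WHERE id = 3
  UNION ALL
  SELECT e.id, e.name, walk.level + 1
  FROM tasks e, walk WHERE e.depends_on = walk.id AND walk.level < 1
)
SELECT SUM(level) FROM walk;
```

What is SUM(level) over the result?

2

Base: id=3 (init) at level 0.
Iteration 1: rows with depends_on in {3} -> compress (id 4, level 1), verify (id 7, level 1).
Iteration 2: level < 1 fails for all current rows; recursion stops.
SUM(level) = 0 + 1 + 1 = 2.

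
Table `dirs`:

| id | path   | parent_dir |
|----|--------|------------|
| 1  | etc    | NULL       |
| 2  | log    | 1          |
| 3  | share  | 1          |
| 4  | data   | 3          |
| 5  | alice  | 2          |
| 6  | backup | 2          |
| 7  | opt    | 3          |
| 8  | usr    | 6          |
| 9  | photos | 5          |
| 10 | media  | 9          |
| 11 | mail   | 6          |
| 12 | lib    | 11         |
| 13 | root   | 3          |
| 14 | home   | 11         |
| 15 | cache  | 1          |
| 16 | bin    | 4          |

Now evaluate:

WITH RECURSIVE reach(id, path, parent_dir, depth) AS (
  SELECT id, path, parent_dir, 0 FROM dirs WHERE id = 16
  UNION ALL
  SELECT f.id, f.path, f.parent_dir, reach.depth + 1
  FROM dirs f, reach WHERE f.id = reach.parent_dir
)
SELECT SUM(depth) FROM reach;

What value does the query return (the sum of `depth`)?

6

Base: id=16 (bin), parent_dir=4, depth 0.
Iteration 1: join on id=4 -> data (id 4, parent_dir=3, depth 1).
Iteration 2: join on id=3 -> share (id 3, parent_dir=1, depth 2).
Iteration 3: join on id=1 -> etc (id 1, parent_dir=NULL, depth 3).
Iteration 4: parent_dir is NULL; no match; recursion stops.
SUM(depth) = 0 + 1 + 2 + 3 = 6.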